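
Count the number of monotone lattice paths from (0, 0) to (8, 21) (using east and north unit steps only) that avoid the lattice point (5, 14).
Number of paths = 2896785

Total paths from (0, 0) to (8, 21): C(29, 8) = 4292145. Paths through (5, 14): (paths (0, 0) → (5, 14)) × (paths (5, 14) → (8, 21)) = C(19, 5) · C(10, 3) = 11628 · 120 = 1395360. Avoidance count = 4292145 − 1395360 = 2896785.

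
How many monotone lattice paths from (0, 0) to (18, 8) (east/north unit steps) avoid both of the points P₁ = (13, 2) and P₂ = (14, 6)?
Number of paths = 940240

Inclusion–exclusion. Total paths: C(26, 18) = 1562275. Through P₁: C(15, 13)·C(11, 5) = 48510. Through P₂: C(20, 14)·C(6, 4) = 581400. Since P₁ is strictly southwest of P₂, a monotone path through both must visit P₁ then P₂; paths through both = C(15, 13)·C(5, 1)·C(6, 4) = 7875. Avoid both = 1562275 − 48510 − 581400 + 7875 = 940240.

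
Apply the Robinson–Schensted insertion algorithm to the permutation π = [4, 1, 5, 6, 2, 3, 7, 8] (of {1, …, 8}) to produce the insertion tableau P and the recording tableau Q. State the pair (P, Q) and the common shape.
P = [1, 2, 3, 7, 8] / [4, 5, 6];  Q = [1, 3, 4, 7, 8] / [2, 5, 6];  common shape = (5, 3)

Row-insert the values π_1, π_2, … into P one at a time, bumping the leftmost entry strictly greater than the inserted value down to the next row. The recording tableau Q records, in position (i, j), the step at which that cell was added to P.
  Insert 4 (step 1): P = [4];  Q = [1]
  Insert 1 (step 2): P = [1] / [4];  Q = [1] / [2]
  Insert 5 (step 3): P = [1, 5] / [4];  Q = [1, 3] / [2]
  Insert 6 (step 4): P = [1, 5, 6] / [4];  Q = [1, 3, 4] / [2]
  Insert 2 (step 5): P = [1, 2, 6] / [4, 5];  Q = [1, 3, 4] / [2, 5]
  Insert 3 (step 6): P = [1, 2, 3] / [4, 5, 6];  Q = [1, 3, 4] / [2, 5, 6]
  Insert 7 (step 7): P = [1, 2, 3, 7] / [4, 5, 6];  Q = [1, 3, 4, 7] / [2, 5, 6]
  Insert 8 (step 8): P = [1, 2, 3, 7, 8] / [4, 5, 6];  Q = [1, 3, 4, 7, 8] / [2, 5, 6]
Final shape: (5, 3).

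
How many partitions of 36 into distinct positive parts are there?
q(36) = 668

A partition into distinct parts is a strictly decreasing sequence summing to n. The recurrence d(n, m) = d(n, m−1) + d(n−m, m−1) (use part m at most once) with q(n) = d(n, n) gives q(36) = 668. (Euler's theorem: # distinct-part partitions = # odd-part partitions.)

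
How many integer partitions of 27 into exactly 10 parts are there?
p(27, 10 parts) = 267

Partitions of n into exactly k parts are in bijection with partitions of n − k into at most k parts (subtract 1 from each part). So p(27, exactly 10) = p(17, parts ≤ 10). Computing via the recurrence p(m, j) = p(m, j−1) + p(m−j, j) gives 267.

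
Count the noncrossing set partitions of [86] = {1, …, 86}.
C_86 = 4180080073556524734514695828170907458428751314320

These noncrossing partitions are counted by the Catalan number C_n = (1/(n + 1)) · C(2n, n). For n = 86: C_86 = (1/87) · C(172, 86) = 363666966399417651902778537050868948883301364345840/87 = 4180080073556524734514695828170907458428751314320.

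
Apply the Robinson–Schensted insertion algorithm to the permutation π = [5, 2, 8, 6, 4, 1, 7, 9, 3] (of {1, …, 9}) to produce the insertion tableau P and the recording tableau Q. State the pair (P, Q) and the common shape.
P = [1, 3, 7, 9] / [2, 4] / [5, 6] / [8];  Q = [1, 3, 7, 8] / [2, 4] / [5, 9] / [6];  common shape = (4, 2, 2, 1)

Row-insert the values π_1, π_2, … into P one at a time, bumping the leftmost entry strictly greater than the inserted value down to the next row. The recording tableau Q records, in position (i, j), the step at which that cell was added to P.
  Insert 5 (step 1): P = [5];  Q = [1]
  Insert 2 (step 2): P = [2] / [5];  Q = [1] / [2]
  Insert 8 (step 3): P = [2, 8] / [5];  Q = [1, 3] / [2]
  Insert 6 (step 4): P = [2, 6] / [5, 8];  Q = [1, 3] / [2, 4]
  Insert 4 (step 5): P = [2, 4] / [5, 6] / [8];  Q = [1, 3] / [2, 4] / [5]
  Insert 1 (step 6): P = [1, 4] / [2, 6] / [5] / [8];  Q = [1, 3] / [2, 4] / [5] / [6]
  Insert 7 (step 7): P = [1, 4, 7] / [2, 6] / [5] / [8];  Q = [1, 3, 7] / [2, 4] / [5] / [6]
  Insert 9 (step 8): P = [1, 4, 7, 9] / [2, 6] / [5] / [8];  Q = [1, 3, 7, 8] / [2, 4] / [5] / [6]
  Insert 3 (step 9): P = [1, 3, 7, 9] / [2, 4] / [5, 6] / [8];  Q = [1, 3, 7, 8] / [2, 4] / [5, 9] / [6]
Final shape: (4, 2, 2, 1).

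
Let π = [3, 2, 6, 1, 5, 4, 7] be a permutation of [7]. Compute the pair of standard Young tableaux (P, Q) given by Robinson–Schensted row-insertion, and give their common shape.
P = [1, 4, 7] / [2, 5] / [3, 6];  Q = [1, 3, 7] / [2, 5] / [4, 6];  common shape = (3, 2, 2)

Row-insert the values π_1, π_2, … into P one at a time, bumping the leftmost entry strictly greater than the inserted value down to the next row. The recording tableau Q records, in position (i, j), the step at which that cell was added to P.
  Insert 3 (step 1): P = [3];  Q = [1]
  Insert 2 (step 2): P = [2] / [3];  Q = [1] / [2]
  Insert 6 (step 3): P = [2, 6] / [3];  Q = [1, 3] / [2]
  Insert 1 (step 4): P = [1, 6] / [2] / [3];  Q = [1, 3] / [2] / [4]
  Insert 5 (step 5): P = [1, 5] / [2, 6] / [3];  Q = [1, 3] / [2, 5] / [4]
  Insert 4 (step 6): P = [1, 4] / [2, 5] / [3, 6];  Q = [1, 3] / [2, 5] / [4, 6]
  Insert 7 (step 7): P = [1, 4, 7] / [2, 5] / [3, 6];  Q = [1, 3, 7] / [2, 5] / [4, 6]
Final shape: (3, 2, 2).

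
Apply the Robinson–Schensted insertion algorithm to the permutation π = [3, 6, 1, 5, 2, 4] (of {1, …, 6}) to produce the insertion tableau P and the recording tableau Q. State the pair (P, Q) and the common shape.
P = [1, 2, 4] / [3, 5] / [6];  Q = [1, 2, 6] / [3, 4] / [5];  common shape = (3, 2, 1)

Row-insert the values π_1, π_2, … into P one at a time, bumping the leftmost entry strictly greater than the inserted value down to the next row. The recording tableau Q records, in position (i, j), the step at which that cell was added to P.
  Insert 3 (step 1): P = [3];  Q = [1]
  Insert 6 (step 2): P = [3, 6];  Q = [1, 2]
  Insert 1 (step 3): P = [1, 6] / [3];  Q = [1, 2] / [3]
  Insert 5 (step 4): P = [1, 5] / [3, 6];  Q = [1, 2] / [3, 4]
  Insert 2 (step 5): P = [1, 2] / [3, 5] / [6];  Q = [1, 2] / [3, 4] / [5]
  Insert 4 (step 6): P = [1, 2, 4] / [3, 5] / [6];  Q = [1, 2, 6] / [3, 4] / [5]
Final shape: (3, 2, 1).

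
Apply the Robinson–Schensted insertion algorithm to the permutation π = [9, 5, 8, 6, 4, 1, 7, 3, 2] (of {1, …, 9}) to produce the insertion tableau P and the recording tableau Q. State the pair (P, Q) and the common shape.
P = [1, 2, 7] / [3, 6] / [4] / [5] / [8] / [9];  Q = [1, 3, 7] / [2, 8] / [4] / [5] / [6] / [9];  common shape = (3, 2, 1, 1, 1, 1)

Row-insert the values π_1, π_2, … into P one at a time, bumping the leftmost entry strictly greater than the inserted value down to the next row. The recording tableau Q records, in position (i, j), the step at which that cell was added to P.
  Insert 9 (step 1): P = [9];  Q = [1]
  Insert 5 (step 2): P = [5] / [9];  Q = [1] / [2]
  Insert 8 (step 3): P = [5, 8] / [9];  Q = [1, 3] / [2]
  Insert 6 (step 4): P = [5, 6] / [8] / [9];  Q = [1, 3] / [2] / [4]
  Insert 4 (step 5): P = [4, 6] / [5] / [8] / [9];  Q = [1, 3] / [2] / [4] / [5]
  Insert 1 (step 6): P = [1, 6] / [4] / [5] / [8] / [9];  Q = [1, 3] / [2] / [4] / [5] / [6]
  Insert 7 (step 7): P = [1, 6, 7] / [4] / [5] / [8] / [9];  Q = [1, 3, 7] / [2] / [4] / [5] / [6]
  Insert 3 (step 8): P = [1, 3, 7] / [4, 6] / [5] / [8] / [9];  Q = [1, 3, 7] / [2, 8] / [4] / [5] / [6]
  Insert 2 (step 9): P = [1, 2, 7] / [3, 6] / [4] / [5] / [8] / [9];  Q = [1, 3, 7] / [2, 8] / [4] / [5] / [6] / [9]
Final shape: (3, 2, 1, 1, 1, 1).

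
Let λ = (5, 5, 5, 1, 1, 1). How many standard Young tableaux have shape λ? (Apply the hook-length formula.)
# SYT of shape (5, 5, 5, 1, 1, 1) = 1429428

Hook-length formula: f^λ = n! / Π hook(c), product over all cells c of the Young diagram. For λ = (5, 5, 5, 1, 1, 1), n = 18 boxes. Hook lengths by row (left-to-right, top-to-bottom): [10, 6, 5, 4, 3]; [9, 5, 4, 3, 2]; [8, 4, 3, 2, 1]; [3]; [2]; [1]. Product of hooks = 4478976000. So f^λ = 18! / 4478976000 = 6402373705728000 / 4478976000 = 1429428.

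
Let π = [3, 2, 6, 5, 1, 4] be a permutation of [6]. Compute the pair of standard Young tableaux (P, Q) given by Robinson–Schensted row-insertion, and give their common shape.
P = [1, 4] / [2, 5] / [3, 6];  Q = [1, 3] / [2, 4] / [5, 6];  common shape = (2, 2, 2)

Row-insert the values π_1, π_2, … into P one at a time, bumping the leftmost entry strictly greater than the inserted value down to the next row. The recording tableau Q records, in position (i, j), the step at which that cell was added to P.
  Insert 3 (step 1): P = [3];  Q = [1]
  Insert 2 (step 2): P = [2] / [3];  Q = [1] / [2]
  Insert 6 (step 3): P = [2, 6] / [3];  Q = [1, 3] / [2]
  Insert 5 (step 4): P = [2, 5] / [3, 6];  Q = [1, 3] / [2, 4]
  Insert 1 (step 5): P = [1, 5] / [2, 6] / [3];  Q = [1, 3] / [2, 4] / [5]
  Insert 4 (step 6): P = [1, 4] / [2, 5] / [3, 6];  Q = [1, 3] / [2, 4] / [5, 6]
Final shape: (2, 2, 2).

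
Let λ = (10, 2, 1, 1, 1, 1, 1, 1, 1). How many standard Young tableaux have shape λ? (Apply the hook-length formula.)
# SYT of shape (10, 2, 1, 1, 1, 1, 1, 1, 1) = 369512

Hook-length formula: f^λ = n! / Π hook(c), product over all cells c of the Young diagram. For λ = (10, 2, 1, 1, 1, 1, 1, 1, 1), n = 19 boxes. Hook lengths by row (left-to-right, top-to-bottom): [18, 10, 8, 7, 6, 5, 4, 3, 2, 1]; [9, 1]; [7]; [6]; [5]; [4]; [3]; [2]; [1]. Product of hooks = 329204736000. So f^λ = 19! / 329204736000 = 121645100408832000 / 329204736000 = 369512.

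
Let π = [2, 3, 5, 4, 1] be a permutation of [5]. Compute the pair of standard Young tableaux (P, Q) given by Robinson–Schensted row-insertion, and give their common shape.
P = [1, 3, 4] / [2] / [5];  Q = [1, 2, 3] / [4] / [5];  common shape = (3, 1, 1)

Row-insert the values π_1, π_2, … into P one at a time, bumping the leftmost entry strictly greater than the inserted value down to the next row. The recording tableau Q records, in position (i, j), the step at which that cell was added to P.
  Insert 2 (step 1): P = [2];  Q = [1]
  Insert 3 (step 2): P = [2, 3];  Q = [1, 2]
  Insert 5 (step 3): P = [2, 3, 5];  Q = [1, 2, 3]
  Insert 4 (step 4): P = [2, 3, 4] / [5];  Q = [1, 2, 3] / [4]
  Insert 1 (step 5): P = [1, 3, 4] / [2] / [5];  Q = [1, 2, 3] / [4] / [5]
Final shape: (3, 1, 1).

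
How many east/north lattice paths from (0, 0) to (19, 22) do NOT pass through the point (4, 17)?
Number of paths = 244569878760

Total paths from (0, 0) to (19, 22): C(41, 19) = 244662670200. Paths through (4, 17): (paths (0, 0) → (4, 17)) × (paths (4, 17) → (19, 22)) = C(21, 4) · C(20, 15) = 5985 · 15504 = 92791440. Avoidance count = 244662670200 − 92791440 = 244569878760.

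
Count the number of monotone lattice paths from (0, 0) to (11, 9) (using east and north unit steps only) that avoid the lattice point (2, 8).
Number of paths = 167510

Total paths from (0, 0) to (11, 9): C(20, 11) = 167960. Paths through (2, 8): (paths (0, 0) → (2, 8)) × (paths (2, 8) → (11, 9)) = C(10, 2) · C(10, 9) = 45 · 10 = 450. Avoidance count = 167960 − 450 = 167510.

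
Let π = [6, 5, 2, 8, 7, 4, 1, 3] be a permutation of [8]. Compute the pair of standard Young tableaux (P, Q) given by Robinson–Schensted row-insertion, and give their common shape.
P = [1, 3] / [2, 4] / [5, 7] / [6, 8];  Q = [1, 4] / [2, 5] / [3, 6] / [7, 8];  common shape = (2, 2, 2, 2)

Row-insert the values π_1, π_2, … into P one at a time, bumping the leftmost entry strictly greater than the inserted value down to the next row. The recording tableau Q records, in position (i, j), the step at which that cell was added to P.
  Insert 6 (step 1): P = [6];  Q = [1]
  Insert 5 (step 2): P = [5] / [6];  Q = [1] / [2]
  Insert 2 (step 3): P = [2] / [5] / [6];  Q = [1] / [2] / [3]
  Insert 8 (step 4): P = [2, 8] / [5] / [6];  Q = [1, 4] / [2] / [3]
  Insert 7 (step 5): P = [2, 7] / [5, 8] / [6];  Q = [1, 4] / [2, 5] / [3]
  Insert 4 (step 6): P = [2, 4] / [5, 7] / [6, 8];  Q = [1, 4] / [2, 5] / [3, 6]
  Insert 1 (step 7): P = [1, 4] / [2, 7] / [5, 8] / [6];  Q = [1, 4] / [2, 5] / [3, 6] / [7]
  Insert 3 (step 8): P = [1, 3] / [2, 4] / [5, 7] / [6, 8];  Q = [1, 4] / [2, 5] / [3, 6] / [7, 8]
Final shape: (2, 2, 2, 2).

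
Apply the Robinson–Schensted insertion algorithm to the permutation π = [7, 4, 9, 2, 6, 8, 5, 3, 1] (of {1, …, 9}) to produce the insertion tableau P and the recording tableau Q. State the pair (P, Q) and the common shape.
P = [1, 3, 8] / [2, 5] / [4, 9] / [6] / [7];  Q = [1, 3, 6] / [2, 5] / [4, 7] / [8] / [9];  common shape = (3, 2, 2, 1, 1)

Row-insert the values π_1, π_2, … into P one at a time, bumping the leftmost entry strictly greater than the inserted value down to the next row. The recording tableau Q records, in position (i, j), the step at which that cell was added to P.
  Insert 7 (step 1): P = [7];  Q = [1]
  Insert 4 (step 2): P = [4] / [7];  Q = [1] / [2]
  Insert 9 (step 3): P = [4, 9] / [7];  Q = [1, 3] / [2]
  Insert 2 (step 4): P = [2, 9] / [4] / [7];  Q = [1, 3] / [2] / [4]
  Insert 6 (step 5): P = [2, 6] / [4, 9] / [7];  Q = [1, 3] / [2, 5] / [4]
  Insert 8 (step 6): P = [2, 6, 8] / [4, 9] / [7];  Q = [1, 3, 6] / [2, 5] / [4]
  Insert 5 (step 7): P = [2, 5, 8] / [4, 6] / [7, 9];  Q = [1, 3, 6] / [2, 5] / [4, 7]
  Insert 3 (step 8): P = [2, 3, 8] / [4, 5] / [6, 9] / [7];  Q = [1, 3, 6] / [2, 5] / [4, 7] / [8]
  Insert 1 (step 9): P = [1, 3, 8] / [2, 5] / [4, 9] / [6] / [7];  Q = [1, 3, 6] / [2, 5] / [4, 7] / [8] / [9]
Final shape: (3, 2, 2, 1, 1).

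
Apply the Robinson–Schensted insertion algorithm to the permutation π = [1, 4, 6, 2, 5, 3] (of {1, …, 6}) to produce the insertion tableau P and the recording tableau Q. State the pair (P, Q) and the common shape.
P = [1, 2, 3] / [4, 5] / [6];  Q = [1, 2, 3] / [4, 5] / [6];  common shape = (3, 2, 1)

Row-insert the values π_1, π_2, … into P one at a time, bumping the leftmost entry strictly greater than the inserted value down to the next row. The recording tableau Q records, in position (i, j), the step at which that cell was added to P.
  Insert 1 (step 1): P = [1];  Q = [1]
  Insert 4 (step 2): P = [1, 4];  Q = [1, 2]
  Insert 6 (step 3): P = [1, 4, 6];  Q = [1, 2, 3]
  Insert 2 (step 4): P = [1, 2, 6] / [4];  Q = [1, 2, 3] / [4]
  Insert 5 (step 5): P = [1, 2, 5] / [4, 6];  Q = [1, 2, 3] / [4, 5]
  Insert 3 (step 6): P = [1, 2, 3] / [4, 5] / [6];  Q = [1, 2, 3] / [4, 5] / [6]
Final shape: (3, 2, 1).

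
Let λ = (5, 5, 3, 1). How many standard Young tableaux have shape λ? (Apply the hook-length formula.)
# SYT of shape (5, 5, 3, 1) = 27027

Hook-length formula: f^λ = n! / Π hook(c), product over all cells c of the Young diagram. For λ = (5, 5, 3, 1), n = 14 boxes. Hook lengths by row (left-to-right, top-to-bottom): [8, 6, 5, 3, 2]; [7, 5, 4, 2, 1]; [4, 2, 1]; [1]. Product of hooks = 3225600. So f^λ = 14! / 3225600 = 87178291200 / 3225600 = 27027.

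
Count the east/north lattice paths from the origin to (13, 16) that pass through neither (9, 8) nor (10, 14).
Number of paths = 37919605

Inclusion–exclusion. Total paths: C(29, 13) = 67863915. Through P₁: C(17, 9)·C(12, 4) = 12033450. Through P₂: C(24, 10)·C(5, 3) = 19612560. Since P₁ is strictly southwest of P₂, a monotone path through both must visit P₁ then P₂; paths through both = C(17, 9)·C(7, 1)·C(5, 3) = 1701700. Avoid both = 67863915 − 12033450 − 19612560 + 1701700 = 37919605.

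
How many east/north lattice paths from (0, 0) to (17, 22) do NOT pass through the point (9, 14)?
Number of paths = 40503882510

Total paths from (0, 0) to (17, 22): C(39, 17) = 51021117810. Paths through (9, 14): (paths (0, 0) → (9, 14)) × (paths (9, 14) → (17, 22)) = C(23, 9) · C(16, 8) = 817190 · 12870 = 10517235300. Avoidance count = 51021117810 − 10517235300 = 40503882510.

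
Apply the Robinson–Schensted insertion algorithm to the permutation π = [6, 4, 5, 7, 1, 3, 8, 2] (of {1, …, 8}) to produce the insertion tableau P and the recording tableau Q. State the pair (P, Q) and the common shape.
P = [1, 2, 7, 8] / [3, 5] / [4] / [6];  Q = [1, 3, 4, 7] / [2, 6] / [5] / [8];  common shape = (4, 2, 1, 1)

Row-insert the values π_1, π_2, … into P one at a time, bumping the leftmost entry strictly greater than the inserted value down to the next row. The recording tableau Q records, in position (i, j), the step at which that cell was added to P.
  Insert 6 (step 1): P = [6];  Q = [1]
  Insert 4 (step 2): P = [4] / [6];  Q = [1] / [2]
  Insert 5 (step 3): P = [4, 5] / [6];  Q = [1, 3] / [2]
  Insert 7 (step 4): P = [4, 5, 7] / [6];  Q = [1, 3, 4] / [2]
  Insert 1 (step 5): P = [1, 5, 7] / [4] / [6];  Q = [1, 3, 4] / [2] / [5]
  Insert 3 (step 6): P = [1, 3, 7] / [4, 5] / [6];  Q = [1, 3, 4] / [2, 6] / [5]
  Insert 8 (step 7): P = [1, 3, 7, 8] / [4, 5] / [6];  Q = [1, 3, 4, 7] / [2, 6] / [5]
  Insert 2 (step 8): P = [1, 2, 7, 8] / [3, 5] / [4] / [6];  Q = [1, 3, 4, 7] / [2, 6] / [5] / [8]
Final shape: (4, 2, 1, 1).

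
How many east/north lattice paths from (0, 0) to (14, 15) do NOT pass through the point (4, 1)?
Number of paths = 67752480

Total paths from (0, 0) to (14, 15): C(29, 14) = 77558760. Paths through (4, 1): (paths (0, 0) → (4, 1)) × (paths (4, 1) → (14, 15)) = C(5, 4) · C(24, 10) = 5 · 1961256 = 9806280. Avoidance count = 77558760 − 9806280 = 67752480.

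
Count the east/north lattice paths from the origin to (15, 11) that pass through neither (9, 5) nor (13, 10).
Number of paths = 3200870

Inclusion–exclusion. Total paths: C(26, 15) = 7726160. Through P₁: C(14, 9)·C(12, 6) = 1849848. Through P₂: C(23, 13)·C(3, 2) = 3432198. Since P₁ is strictly southwest of P₂, a monotone path through both must visit P₁ then P₂; paths through both = C(14, 9)·C(9, 4)·C(3, 2) = 756756. Avoid both = 7726160 − 1849848 − 3432198 + 756756 = 3200870.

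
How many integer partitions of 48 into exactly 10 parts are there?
p(48, 10 parts) = 12690

Partitions of n into exactly k parts are in bijection with partitions of n − k into at most k parts (subtract 1 from each part). So p(48, exactly 10) = p(38, parts ≤ 10). Computing via the recurrence p(m, j) = p(m, j−1) + p(m−j, j) gives 12690.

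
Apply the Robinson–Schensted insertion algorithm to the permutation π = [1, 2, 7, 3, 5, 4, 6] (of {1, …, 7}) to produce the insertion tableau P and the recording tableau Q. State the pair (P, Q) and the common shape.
P = [1, 2, 3, 4, 6] / [5] / [7];  Q = [1, 2, 3, 5, 7] / [4] / [6];  common shape = (5, 1, 1)

Row-insert the values π_1, π_2, … into P one at a time, bumping the leftmost entry strictly greater than the inserted value down to the next row. The recording tableau Q records, in position (i, j), the step at which that cell was added to P.
  Insert 1 (step 1): P = [1];  Q = [1]
  Insert 2 (step 2): P = [1, 2];  Q = [1, 2]
  Insert 7 (step 3): P = [1, 2, 7];  Q = [1, 2, 3]
  Insert 3 (step 4): P = [1, 2, 3] / [7];  Q = [1, 2, 3] / [4]
  Insert 5 (step 5): P = [1, 2, 3, 5] / [7];  Q = [1, 2, 3, 5] / [4]
  Insert 4 (step 6): P = [1, 2, 3, 4] / [5] / [7];  Q = [1, 2, 3, 5] / [4] / [6]
  Insert 6 (step 7): P = [1, 2, 3, 4, 6] / [5] / [7];  Q = [1, 2, 3, 5, 7] / [4] / [6]
Final shape: (5, 1, 1).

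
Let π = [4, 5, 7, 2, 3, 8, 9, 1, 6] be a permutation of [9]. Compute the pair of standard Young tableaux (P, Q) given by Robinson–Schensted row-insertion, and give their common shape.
P = [1, 3, 6, 8, 9] / [2, 5, 7] / [4];  Q = [1, 2, 3, 6, 7] / [4, 5, 9] / [8];  common shape = (5, 3, 1)

Row-insert the values π_1, π_2, … into P one at a time, bumping the leftmost entry strictly greater than the inserted value down to the next row. The recording tableau Q records, in position (i, j), the step at which that cell was added to P.
  Insert 4 (step 1): P = [4];  Q = [1]
  Insert 5 (step 2): P = [4, 5];  Q = [1, 2]
  Insert 7 (step 3): P = [4, 5, 7];  Q = [1, 2, 3]
  Insert 2 (step 4): P = [2, 5, 7] / [4];  Q = [1, 2, 3] / [4]
  Insert 3 (step 5): P = [2, 3, 7] / [4, 5];  Q = [1, 2, 3] / [4, 5]
  Insert 8 (step 6): P = [2, 3, 7, 8] / [4, 5];  Q = [1, 2, 3, 6] / [4, 5]
  Insert 9 (step 7): P = [2, 3, 7, 8, 9] / [4, 5];  Q = [1, 2, 3, 6, 7] / [4, 5]
  Insert 1 (step 8): P = [1, 3, 7, 8, 9] / [2, 5] / [4];  Q = [1, 2, 3, 6, 7] / [4, 5] / [8]
  Insert 6 (step 9): P = [1, 3, 6, 8, 9] / [2, 5, 7] / [4];  Q = [1, 2, 3, 6, 7] / [4, 5, 9] / [8]
Final shape: (5, 3, 1).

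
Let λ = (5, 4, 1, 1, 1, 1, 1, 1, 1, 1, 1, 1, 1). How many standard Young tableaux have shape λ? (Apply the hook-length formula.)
# SYT of shape (5, 4, 1, 1, 1, 1, 1, 1, 1, 1, 1, 1, 1) = 663936

Hook-length formula: f^λ = n! / Π hook(c), product over all cells c of the Young diagram. For λ = (5, 4, 1, 1, 1, 1, 1, 1, 1, 1, 1, 1, 1), n = 20 boxes. Hook lengths by row (left-to-right, top-to-bottom): [17, 5, 4, 3, 1]; [15, 3, 2, 1]; [11]; [10]; [9]; [8]; [7]; [6]; [5]; [4]; [3]; [2]; [1]. Product of hooks = 3664362240000. So f^λ = 20! / 3664362240000 = 2432902008176640000 / 3664362240000 = 663936.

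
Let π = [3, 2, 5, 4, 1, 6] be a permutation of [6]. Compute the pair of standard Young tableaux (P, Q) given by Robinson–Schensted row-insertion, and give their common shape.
P = [1, 4, 6] / [2, 5] / [3];  Q = [1, 3, 6] / [2, 4] / [5];  common shape = (3, 2, 1)

Row-insert the values π_1, π_2, … into P one at a time, bumping the leftmost entry strictly greater than the inserted value down to the next row. The recording tableau Q records, in position (i, j), the step at which that cell was added to P.
  Insert 3 (step 1): P = [3];  Q = [1]
  Insert 2 (step 2): P = [2] / [3];  Q = [1] / [2]
  Insert 5 (step 3): P = [2, 5] / [3];  Q = [1, 3] / [2]
  Insert 4 (step 4): P = [2, 4] / [3, 5];  Q = [1, 3] / [2, 4]
  Insert 1 (step 5): P = [1, 4] / [2, 5] / [3];  Q = [1, 3] / [2, 4] / [5]
  Insert 6 (step 6): P = [1, 4, 6] / [2, 5] / [3];  Q = [1, 3, 6] / [2, 4] / [5]
Final shape: (3, 2, 1).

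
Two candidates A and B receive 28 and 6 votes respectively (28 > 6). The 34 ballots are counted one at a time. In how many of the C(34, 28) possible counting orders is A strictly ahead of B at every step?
Strict-lead orderings = 870232

Total orderings of the 34 votes with 28 for A: C(34, 28) = 1344904. By the Bertrand ballot formula (Cycle Lemma / reflection principle), the number of orderings in which A is strictly ahead of B throughout is (p − q)/(p + q) · C(p + q, p) = (28 − 6)/(28 + 6) · 1344904 = 870232.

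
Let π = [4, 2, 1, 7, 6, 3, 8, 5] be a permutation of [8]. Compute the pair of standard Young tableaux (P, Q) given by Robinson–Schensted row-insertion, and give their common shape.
P = [1, 3, 5] / [2, 6, 8] / [4, 7];  Q = [1, 4, 7] / [2, 5, 8] / [3, 6];  common shape = (3, 3, 2)

Row-insert the values π_1, π_2, … into P one at a time, bumping the leftmost entry strictly greater than the inserted value down to the next row. The recording tableau Q records, in position (i, j), the step at which that cell was added to P.
  Insert 4 (step 1): P = [4];  Q = [1]
  Insert 2 (step 2): P = [2] / [4];  Q = [1] / [2]
  Insert 1 (step 3): P = [1] / [2] / [4];  Q = [1] / [2] / [3]
  Insert 7 (step 4): P = [1, 7] / [2] / [4];  Q = [1, 4] / [2] / [3]
  Insert 6 (step 5): P = [1, 6] / [2, 7] / [4];  Q = [1, 4] / [2, 5] / [3]
  Insert 3 (step 6): P = [1, 3] / [2, 6] / [4, 7];  Q = [1, 4] / [2, 5] / [3, 6]
  Insert 8 (step 7): P = [1, 3, 8] / [2, 6] / [4, 7];  Q = [1, 4, 7] / [2, 5] / [3, 6]
  Insert 5 (step 8): P = [1, 3, 5] / [2, 6, 8] / [4, 7];  Q = [1, 4, 7] / [2, 5, 8] / [3, 6]
Final shape: (3, 3, 2).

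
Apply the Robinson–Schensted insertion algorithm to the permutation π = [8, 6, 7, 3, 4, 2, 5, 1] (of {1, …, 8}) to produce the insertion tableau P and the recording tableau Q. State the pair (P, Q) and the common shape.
P = [1, 4, 5] / [2, 7] / [3] / [6] / [8];  Q = [1, 3, 7] / [2, 5] / [4] / [6] / [8];  common shape = (3, 2, 1, 1, 1)

Row-insert the values π_1, π_2, … into P one at a time, bumping the leftmost entry strictly greater than the inserted value down to the next row. The recording tableau Q records, in position (i, j), the step at which that cell was added to P.
  Insert 8 (step 1): P = [8];  Q = [1]
  Insert 6 (step 2): P = [6] / [8];  Q = [1] / [2]
  Insert 7 (step 3): P = [6, 7] / [8];  Q = [1, 3] / [2]
  Insert 3 (step 4): P = [3, 7] / [6] / [8];  Q = [1, 3] / [2] / [4]
  Insert 4 (step 5): P = [3, 4] / [6, 7] / [8];  Q = [1, 3] / [2, 5] / [4]
  Insert 2 (step 6): P = [2, 4] / [3, 7] / [6] / [8];  Q = [1, 3] / [2, 5] / [4] / [6]
  Insert 5 (step 7): P = [2, 4, 5] / [3, 7] / [6] / [8];  Q = [1, 3, 7] / [2, 5] / [4] / [6]
  Insert 1 (step 8): P = [1, 4, 5] / [2, 7] / [3] / [6] / [8];  Q = [1, 3, 7] / [2, 5] / [4] / [6] / [8]
Final shape: (3, 2, 1, 1, 1).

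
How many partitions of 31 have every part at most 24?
p(31, parts ≤ 24) = 6812

Use the recurrence p(n, m) = p(n, m−1) + p(n−m, m): either the largest part is < m (count p(n, m−1)) or the largest part is exactly m (remove one copy of m, count p(n−m, m)). With p(0, ·) = 1 this gives p(31, parts ≤ 24) = 6812. (By conjugating Young diagrams, this also counts partitions of 31 into at most 24 parts.)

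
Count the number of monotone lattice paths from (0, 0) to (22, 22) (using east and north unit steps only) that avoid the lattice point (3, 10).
Number of paths = 2063738493570

Total paths from (0, 0) to (22, 22): C(44, 22) = 2104098963720. Paths through (3, 10): (paths (0, 0) → (3, 10)) × (paths (3, 10) → (22, 22)) = C(13, 3) · C(31, 19) = 286 · 141120525 = 40360470150. Avoidance count = 2104098963720 − 40360470150 = 2063738493570.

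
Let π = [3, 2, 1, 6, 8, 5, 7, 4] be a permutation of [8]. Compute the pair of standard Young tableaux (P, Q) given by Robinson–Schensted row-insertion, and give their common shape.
P = [1, 4, 7] / [2, 5, 8] / [3, 6];  Q = [1, 4, 5] / [2, 6, 7] / [3, 8];  common shape = (3, 3, 2)

Row-insert the values π_1, π_2, … into P one at a time, bumping the leftmost entry strictly greater than the inserted value down to the next row. The recording tableau Q records, in position (i, j), the step at which that cell was added to P.
  Insert 3 (step 1): P = [3];  Q = [1]
  Insert 2 (step 2): P = [2] / [3];  Q = [1] / [2]
  Insert 1 (step 3): P = [1] / [2] / [3];  Q = [1] / [2] / [3]
  Insert 6 (step 4): P = [1, 6] / [2] / [3];  Q = [1, 4] / [2] / [3]
  Insert 8 (step 5): P = [1, 6, 8] / [2] / [3];  Q = [1, 4, 5] / [2] / [3]
  Insert 5 (step 6): P = [1, 5, 8] / [2, 6] / [3];  Q = [1, 4, 5] / [2, 6] / [3]
  Insert 7 (step 7): P = [1, 5, 7] / [2, 6, 8] / [3];  Q = [1, 4, 5] / [2, 6, 7] / [3]
  Insert 4 (step 8): P = [1, 4, 7] / [2, 5, 8] / [3, 6];  Q = [1, 4, 5] / [2, 6, 7] / [3, 8]
Final shape: (3, 3, 2).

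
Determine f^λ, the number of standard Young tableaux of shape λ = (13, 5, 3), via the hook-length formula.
# SYT of shape (13, 5, 3) = 2930256

Hook-length formula: f^λ = n! / Π hook(c), product over all cells c of the Young diagram. For λ = (13, 5, 3), n = 21 boxes. Hook lengths by row (left-to-right, top-to-bottom): [15, 14, 13, 11, 10, 8, 7, 6, 5, 4, 3, 2, 1]; [6, 5, 4, 2, 1]; [3, 2, 1]. Product of hooks = 17435658240000. So f^λ = 21! / 17435658240000 = 51090942171709440000 / 17435658240000 = 2930256.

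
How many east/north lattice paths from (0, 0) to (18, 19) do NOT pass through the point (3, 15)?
Number of paths = 17669469084

Total paths from (0, 0) to (18, 19): C(37, 18) = 17672631900. Paths through (3, 15): (paths (0, 0) → (3, 15)) × (paths (3, 15) → (18, 19)) = C(18, 3) · C(19, 15) = 816 · 3876 = 3162816. Avoidance count = 17672631900 − 3162816 = 17669469084.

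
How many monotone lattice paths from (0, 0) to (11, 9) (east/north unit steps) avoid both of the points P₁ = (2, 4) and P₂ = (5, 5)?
Number of paths = 97610

Inclusion–exclusion. Total paths: C(20, 11) = 167960. Through P₁: C(6, 2)·C(14, 9) = 30030. Through P₂: C(10, 5)·C(10, 6) = 52920. Since P₁ is strictly southwest of P₂, a monotone path through both must visit P₁ then P₂; paths through both = C(6, 2)·C(4, 3)·C(10, 6) = 12600. Avoid both = 167960 − 30030 − 52920 + 12600 = 97610.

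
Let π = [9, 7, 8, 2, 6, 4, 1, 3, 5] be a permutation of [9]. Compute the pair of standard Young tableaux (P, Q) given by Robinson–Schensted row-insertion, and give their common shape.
P = [1, 3, 5] / [2, 4] / [6, 8] / [7] / [9];  Q = [1, 3, 9] / [2, 5] / [4, 8] / [6] / [7];  common shape = (3, 2, 2, 1, 1)

Row-insert the values π_1, π_2, … into P one at a time, bumping the leftmost entry strictly greater than the inserted value down to the next row. The recording tableau Q records, in position (i, j), the step at which that cell was added to P.
  Insert 9 (step 1): P = [9];  Q = [1]
  Insert 7 (step 2): P = [7] / [9];  Q = [1] / [2]
  Insert 8 (step 3): P = [7, 8] / [9];  Q = [1, 3] / [2]
  Insert 2 (step 4): P = [2, 8] / [7] / [9];  Q = [1, 3] / [2] / [4]
  Insert 6 (step 5): P = [2, 6] / [7, 8] / [9];  Q = [1, 3] / [2, 5] / [4]
  Insert 4 (step 6): P = [2, 4] / [6, 8] / [7] / [9];  Q = [1, 3] / [2, 5] / [4] / [6]
  Insert 1 (step 7): P = [1, 4] / [2, 8] / [6] / [7] / [9];  Q = [1, 3] / [2, 5] / [4] / [6] / [7]
  Insert 3 (step 8): P = [1, 3] / [2, 4] / [6, 8] / [7] / [9];  Q = [1, 3] / [2, 5] / [4, 8] / [6] / [7]
  Insert 5 (step 9): P = [1, 3, 5] / [2, 4] / [6, 8] / [7] / [9];  Q = [1, 3, 9] / [2, 5] / [4, 8] / [6] / [7]
Final shape: (3, 2, 2, 1, 1).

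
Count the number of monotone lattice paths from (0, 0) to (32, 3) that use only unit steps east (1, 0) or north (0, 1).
Number of paths = 6545

A monotone lattice path from (0, 0) to (32, 3) consists of 32 east steps and 3 north steps in some order, so it is determined by which 32 of the 35 steps are east. The count is C(35, 32) = 6545.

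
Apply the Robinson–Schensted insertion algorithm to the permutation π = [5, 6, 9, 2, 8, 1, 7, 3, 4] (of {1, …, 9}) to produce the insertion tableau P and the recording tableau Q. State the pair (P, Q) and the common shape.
P = [1, 3, 4] / [2, 6, 7] / [5, 8] / [9];  Q = [1, 2, 3] / [4, 5, 9] / [6, 7] / [8];  common shape = (3, 3, 2, 1)

Row-insert the values π_1, π_2, … into P one at a time, bumping the leftmost entry strictly greater than the inserted value down to the next row. The recording tableau Q records, in position (i, j), the step at which that cell was added to P.
  Insert 5 (step 1): P = [5];  Q = [1]
  Insert 6 (step 2): P = [5, 6];  Q = [1, 2]
  Insert 9 (step 3): P = [5, 6, 9];  Q = [1, 2, 3]
  Insert 2 (step 4): P = [2, 6, 9] / [5];  Q = [1, 2, 3] / [4]
  Insert 8 (step 5): P = [2, 6, 8] / [5, 9];  Q = [1, 2, 3] / [4, 5]
  Insert 1 (step 6): P = [1, 6, 8] / [2, 9] / [5];  Q = [1, 2, 3] / [4, 5] / [6]
  Insert 7 (step 7): P = [1, 6, 7] / [2, 8] / [5, 9];  Q = [1, 2, 3] / [4, 5] / [6, 7]
  Insert 3 (step 8): P = [1, 3, 7] / [2, 6] / [5, 8] / [9];  Q = [1, 2, 3] / [4, 5] / [6, 7] / [8]
  Insert 4 (step 9): P = [1, 3, 4] / [2, 6, 7] / [5, 8] / [9];  Q = [1, 2, 3] / [4, 5, 9] / [6, 7] / [8]
Final shape: (3, 3, 2, 1).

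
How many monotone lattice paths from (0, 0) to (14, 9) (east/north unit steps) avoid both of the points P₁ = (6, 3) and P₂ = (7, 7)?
Number of paths = 456506

Inclusion–exclusion. Total paths: C(23, 14) = 817190. Through P₁: C(9, 6)·C(14, 8) = 252252. Through P₂: C(14, 7)·C(9, 7) = 123552. Since P₁ is strictly southwest of P₂, a monotone path through both must visit P₁ then P₂; paths through both = C(9, 6)·C(5, 1)·C(9, 7) = 15120. Avoid both = 817190 − 252252 − 123552 + 15120 = 456506.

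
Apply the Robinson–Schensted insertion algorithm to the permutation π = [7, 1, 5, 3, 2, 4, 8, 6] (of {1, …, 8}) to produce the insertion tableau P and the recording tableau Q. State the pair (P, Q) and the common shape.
P = [1, 2, 4, 6] / [3, 8] / [5] / [7];  Q = [1, 3, 6, 7] / [2, 8] / [4] / [5];  common shape = (4, 2, 1, 1)

Row-insert the values π_1, π_2, … into P one at a time, bumping the leftmost entry strictly greater than the inserted value down to the next row. The recording tableau Q records, in position (i, j), the step at which that cell was added to P.
  Insert 7 (step 1): P = [7];  Q = [1]
  Insert 1 (step 2): P = [1] / [7];  Q = [1] / [2]
  Insert 5 (step 3): P = [1, 5] / [7];  Q = [1, 3] / [2]
  Insert 3 (step 4): P = [1, 3] / [5] / [7];  Q = [1, 3] / [2] / [4]
  Insert 2 (step 5): P = [1, 2] / [3] / [5] / [7];  Q = [1, 3] / [2] / [4] / [5]
  Insert 4 (step 6): P = [1, 2, 4] / [3] / [5] / [7];  Q = [1, 3, 6] / [2] / [4] / [5]
  Insert 8 (step 7): P = [1, 2, 4, 8] / [3] / [5] / [7];  Q = [1, 3, 6, 7] / [2] / [4] / [5]
  Insert 6 (step 8): P = [1, 2, 4, 6] / [3, 8] / [5] / [7];  Q = [1, 3, 6, 7] / [2, 8] / [4] / [5]
Final shape: (4, 2, 1, 1).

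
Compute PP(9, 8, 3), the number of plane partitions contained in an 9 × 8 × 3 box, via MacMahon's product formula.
PP(9, 8, 3) = 198520691512

Evaluate the triple product over i = 1..9, j = 1..8, k = 1..3. The factors are (2/1) · (3/2) · (4/3) · (3/2) · (4/3) · (5/4) · (4/3) · (5/4) · … (216 factors total). The numerators and denominators telescope so the product is an integer; carrying out the multiplication exactly gives PP(9, 8, 3) = 198520691512.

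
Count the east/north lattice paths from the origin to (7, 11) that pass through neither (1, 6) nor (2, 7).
Number of paths = 25818

Inclusion–exclusion. Total paths: C(18, 7) = 31824. Through P₁: C(7, 1)·C(11, 6) = 3234. Through P₂: C(9, 2)·C(9, 5) = 4536. Since P₁ is strictly southwest of P₂, a monotone path through both must visit P₁ then P₂; paths through both = C(7, 1)·C(2, 1)·C(9, 5) = 1764. Avoid both = 31824 − 3234 − 4536 + 1764 = 25818.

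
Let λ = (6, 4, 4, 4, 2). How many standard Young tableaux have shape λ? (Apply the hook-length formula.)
# SYT of shape (6, 4, 4, 4, 2) = 44341440

Hook-length formula: f^λ = n! / Π hook(c), product over all cells c of the Young diagram. For λ = (6, 4, 4, 4, 2), n = 20 boxes. Hook lengths by row (left-to-right, top-to-bottom): [10, 9, 7, 6, 2, 1]; [7, 6, 4, 3]; [6, 5, 3, 2]; [5, 4, 2, 1]; [2, 1]. Product of hooks = 54867456000. So f^λ = 20! / 54867456000 = 2432902008176640000 / 54867456000 = 44341440.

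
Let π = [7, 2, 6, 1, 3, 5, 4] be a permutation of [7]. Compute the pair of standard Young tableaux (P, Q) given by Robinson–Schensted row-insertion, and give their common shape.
P = [1, 3, 4] / [2, 5] / [6] / [7];  Q = [1, 3, 6] / [2, 5] / [4] / [7];  common shape = (3, 2, 1, 1)

Row-insert the values π_1, π_2, … into P one at a time, bumping the leftmost entry strictly greater than the inserted value down to the next row. The recording tableau Q records, in position (i, j), the step at which that cell was added to P.
  Insert 7 (step 1): P = [7];  Q = [1]
  Insert 2 (step 2): P = [2] / [7];  Q = [1] / [2]
  Insert 6 (step 3): P = [2, 6] / [7];  Q = [1, 3] / [2]
  Insert 1 (step 4): P = [1, 6] / [2] / [7];  Q = [1, 3] / [2] / [4]
  Insert 3 (step 5): P = [1, 3] / [2, 6] / [7];  Q = [1, 3] / [2, 5] / [4]
  Insert 5 (step 6): P = [1, 3, 5] / [2, 6] / [7];  Q = [1, 3, 6] / [2, 5] / [4]
  Insert 4 (step 7): P = [1, 3, 4] / [2, 5] / [6] / [7];  Q = [1, 3, 6] / [2, 5] / [4] / [7]
Final shape: (3, 2, 1, 1).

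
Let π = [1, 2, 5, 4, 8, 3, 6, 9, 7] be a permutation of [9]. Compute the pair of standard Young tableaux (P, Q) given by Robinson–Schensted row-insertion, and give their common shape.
P = [1, 2, 3, 6, 7] / [4, 8, 9] / [5];  Q = [1, 2, 3, 5, 8] / [4, 7, 9] / [6];  common shape = (5, 3, 1)

Row-insert the values π_1, π_2, … into P one at a time, bumping the leftmost entry strictly greater than the inserted value down to the next row. The recording tableau Q records, in position (i, j), the step at which that cell was added to P.
  Insert 1 (step 1): P = [1];  Q = [1]
  Insert 2 (step 2): P = [1, 2];  Q = [1, 2]
  Insert 5 (step 3): P = [1, 2, 5];  Q = [1, 2, 3]
  Insert 4 (step 4): P = [1, 2, 4] / [5];  Q = [1, 2, 3] / [4]
  Insert 8 (step 5): P = [1, 2, 4, 8] / [5];  Q = [1, 2, 3, 5] / [4]
  Insert 3 (step 6): P = [1, 2, 3, 8] / [4] / [5];  Q = [1, 2, 3, 5] / [4] / [6]
  Insert 6 (step 7): P = [1, 2, 3, 6] / [4, 8] / [5];  Q = [1, 2, 3, 5] / [4, 7] / [6]
  Insert 9 (step 8): P = [1, 2, 3, 6, 9] / [4, 8] / [5];  Q = [1, 2, 3, 5, 8] / [4, 7] / [6]
  Insert 7 (step 9): P = [1, 2, 3, 6, 7] / [4, 8, 9] / [5];  Q = [1, 2, 3, 5, 8] / [4, 7, 9] / [6]
Final shape: (5, 3, 1).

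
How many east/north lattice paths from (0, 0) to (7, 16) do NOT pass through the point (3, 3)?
Number of paths = 197557

Total paths from (0, 0) to (7, 16): C(23, 7) = 245157. Paths through (3, 3): (paths (0, 0) → (3, 3)) × (paths (3, 3) → (7, 16)) = C(6, 3) · C(17, 4) = 20 · 2380 = 47600. Avoidance count = 245157 − 47600 = 197557.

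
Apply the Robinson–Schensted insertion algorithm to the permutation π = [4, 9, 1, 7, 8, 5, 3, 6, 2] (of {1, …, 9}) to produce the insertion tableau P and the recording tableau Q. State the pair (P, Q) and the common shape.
P = [1, 2, 6] / [3, 5, 8] / [4] / [7] / [9];  Q = [1, 2, 5] / [3, 4, 8] / [6] / [7] / [9];  common shape = (3, 3, 1, 1, 1)

Row-insert the values π_1, π_2, … into P one at a time, bumping the leftmost entry strictly greater than the inserted value down to the next row. The recording tableau Q records, in position (i, j), the step at which that cell was added to P.
  Insert 4 (step 1): P = [4];  Q = [1]
  Insert 9 (step 2): P = [4, 9];  Q = [1, 2]
  Insert 1 (step 3): P = [1, 9] / [4];  Q = [1, 2] / [3]
  Insert 7 (step 4): P = [1, 7] / [4, 9];  Q = [1, 2] / [3, 4]
  Insert 8 (step 5): P = [1, 7, 8] / [4, 9];  Q = [1, 2, 5] / [3, 4]
  Insert 5 (step 6): P = [1, 5, 8] / [4, 7] / [9];  Q = [1, 2, 5] / [3, 4] / [6]
  Insert 3 (step 7): P = [1, 3, 8] / [4, 5] / [7] / [9];  Q = [1, 2, 5] / [3, 4] / [6] / [7]
  Insert 6 (step 8): P = [1, 3, 6] / [4, 5, 8] / [7] / [9];  Q = [1, 2, 5] / [3, 4, 8] / [6] / [7]
  Insert 2 (step 9): P = [1, 2, 6] / [3, 5, 8] / [4] / [7] / [9];  Q = [1, 2, 5] / [3, 4, 8] / [6] / [7] / [9]
Final shape: (3, 3, 1, 1, 1).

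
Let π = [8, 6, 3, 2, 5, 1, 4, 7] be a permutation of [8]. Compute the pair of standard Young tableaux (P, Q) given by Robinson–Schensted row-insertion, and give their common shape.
P = [1, 4, 7] / [2, 5] / [3] / [6] / [8];  Q = [1, 5, 8] / [2, 7] / [3] / [4] / [6];  common shape = (3, 2, 1, 1, 1)

Row-insert the values π_1, π_2, … into P one at a time, bumping the leftmost entry strictly greater than the inserted value down to the next row. The recording tableau Q records, in position (i, j), the step at which that cell was added to P.
  Insert 8 (step 1): P = [8];  Q = [1]
  Insert 6 (step 2): P = [6] / [8];  Q = [1] / [2]
  Insert 3 (step 3): P = [3] / [6] / [8];  Q = [1] / [2] / [3]
  Insert 2 (step 4): P = [2] / [3] / [6] / [8];  Q = [1] / [2] / [3] / [4]
  Insert 5 (step 5): P = [2, 5] / [3] / [6] / [8];  Q = [1, 5] / [2] / [3] / [4]
  Insert 1 (step 6): P = [1, 5] / [2] / [3] / [6] / [8];  Q = [1, 5] / [2] / [3] / [4] / [6]
  Insert 4 (step 7): P = [1, 4] / [2, 5] / [3] / [6] / [8];  Q = [1, 5] / [2, 7] / [3] / [4] / [6]
  Insert 7 (step 8): P = [1, 4, 7] / [2, 5] / [3] / [6] / [8];  Q = [1, 5, 8] / [2, 7] / [3] / [4] / [6]
Final shape: (3, 2, 1, 1, 1).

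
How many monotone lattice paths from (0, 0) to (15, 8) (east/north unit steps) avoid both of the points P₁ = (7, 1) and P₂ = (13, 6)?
Number of paths = 298218

Inclusion–exclusion. Total paths: C(23, 15) = 490314. Through P₁: C(8, 7)·C(15, 8) = 51480. Through P₂: C(19, 13)·C(4, 2) = 162792. Since P₁ is strictly southwest of P₂, a monotone path through both must visit P₁ then P₂; paths through both = C(8, 7)·C(11, 6)·C(4, 2) = 22176. Avoid both = 490314 − 51480 − 162792 + 22176 = 298218.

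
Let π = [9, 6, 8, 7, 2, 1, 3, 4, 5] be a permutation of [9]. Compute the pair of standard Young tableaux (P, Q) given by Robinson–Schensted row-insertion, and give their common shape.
P = [1, 3, 4, 5] / [2, 7] / [6] / [8] / [9];  Q = [1, 3, 8, 9] / [2, 7] / [4] / [5] / [6];  common shape = (4, 2, 1, 1, 1)

Row-insert the values π_1, π_2, … into P one at a time, bumping the leftmost entry strictly greater than the inserted value down to the next row. The recording tableau Q records, in position (i, j), the step at which that cell was added to P.
  Insert 9 (step 1): P = [9];  Q = [1]
  Insert 6 (step 2): P = [6] / [9];  Q = [1] / [2]
  Insert 8 (step 3): P = [6, 8] / [9];  Q = [1, 3] / [2]
  Insert 7 (step 4): P = [6, 7] / [8] / [9];  Q = [1, 3] / [2] / [4]
  Insert 2 (step 5): P = [2, 7] / [6] / [8] / [9];  Q = [1, 3] / [2] / [4] / [5]
  Insert 1 (step 6): P = [1, 7] / [2] / [6] / [8] / [9];  Q = [1, 3] / [2] / [4] / [5] / [6]
  Insert 3 (step 7): P = [1, 3] / [2, 7] / [6] / [8] / [9];  Q = [1, 3] / [2, 7] / [4] / [5] / [6]
  Insert 4 (step 8): P = [1, 3, 4] / [2, 7] / [6] / [8] / [9];  Q = [1, 3, 8] / [2, 7] / [4] / [5] / [6]
  Insert 5 (step 9): P = [1, 3, 4, 5] / [2, 7] / [6] / [8] / [9];  Q = [1, 3, 8, 9] / [2, 7] / [4] / [5] / [6]
Final shape: (4, 2, 1, 1, 1).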